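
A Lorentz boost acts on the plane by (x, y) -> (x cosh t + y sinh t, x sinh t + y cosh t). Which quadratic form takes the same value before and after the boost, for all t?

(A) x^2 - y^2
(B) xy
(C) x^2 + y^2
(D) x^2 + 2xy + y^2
A

Write x' = x cosh t + y sinh t, y' = x sinh t + y cosh t and substitute into each option:
(A) x^2 - y^2: (x cosh t + y sinh t)^2 - (x sinh t + y cosh t)^2 = x^2(cosh^2 t - sinh^2 t) + 2xy(cosh t sinh t - sinh t cosh t) + y^2(sinh^2 t - cosh^2 t) = x^2 - y^2   [invariant, using cosh^2 t - sinh^2 t = 1]
(B) xy: (x cosh t + y sinh t)(x sinh t + y cosh t) = xy(cosh^2 t + sinh^2 t) + (x^2 + y^2) sinh t cosh t = xy cosh 2t + (x^2 + y^2)(sinh 2t)/2   [not invariant for t != 0]
(C) x^2 + y^2: (x cosh t + y sinh t)^2 + (x sinh t + y cosh t)^2 = (x^2 + y^2)(cosh^2 t + sinh^2 t) + 4xy sinh t cosh t = (x^2 + y^2) cosh 2t + 2xy sinh 2t   [not invariant for t != 0]
(D) x^2 + 2xy + y^2: (x' + y')^2 with x' + y' = (x + y)(cosh t + sinh t) = (x + y)e^t, so it becomes (x + y)^2 e^(2t)   [not invariant for t != 0]

Only (A) x^2 - y^2 is unchanged; it is the Minkowski form preserved by Lorentz boosts, just as x^2 + y^2 is preserved by ordinary rotations.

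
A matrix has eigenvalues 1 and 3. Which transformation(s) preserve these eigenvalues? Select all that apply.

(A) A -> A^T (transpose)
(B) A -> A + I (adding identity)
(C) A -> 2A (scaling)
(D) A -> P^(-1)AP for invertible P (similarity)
A and D

Eigenvalues are preserved by:
1. Similarity transformations: A -> P^(-1)AP (same characteristic polynomial)
2. Transpose: A^T has the same eigenvalues as A

Eigenvalues are NOT preserved by:
- Adding identity: eigenvalues become 1+1, 3+1
- Scaling: eigenvalues become 2, 6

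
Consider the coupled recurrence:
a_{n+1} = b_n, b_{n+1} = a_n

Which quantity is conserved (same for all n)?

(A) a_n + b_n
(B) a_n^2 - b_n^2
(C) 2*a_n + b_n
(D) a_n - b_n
A

Replace a_n by a_{n+1} = b_n and b_n by b_{n+1} = a_n in each option and simplify:
(A) a_n + b_n  ->  (b_n) + (a_n) = a_n + b_n   [conserved]
(B) a_n^2 - b_n^2  ->  (b_n)^2 - (a_n)^2 = -a_n^2 + b_n^2   [not conserved]
(C) 2*a_n + b_n  ->  2*(b_n) + (a_n) = a_n + 2*b_n   [not conserved]
(D) a_n - b_n  ->  (b_n) - (a_n) = -a_n + b_n   [not conserved]

Only (A) a_n + b_n returns to itself after one step, so it is the conserved quantity.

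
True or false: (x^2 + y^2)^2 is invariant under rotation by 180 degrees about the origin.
True

Applying rotation by 180 degrees: x' = x*cos(180 degrees) - y*sin(180 degrees) = -x, y' = x*sin(180 degrees) + y*cos(180 degrees) = -y

Substituting into (x^2 + y^2)^2:
((-x)^2 + (-y)^2)^2
= x^4 + 2x^2y^2 + y^4 = (x^2 + y^2)^2

This equals the original expression (x^2 + y^2)^2, so it IS invariant.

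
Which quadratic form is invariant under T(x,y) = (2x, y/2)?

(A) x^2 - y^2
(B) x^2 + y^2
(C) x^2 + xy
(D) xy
D

T multiplies x by 2 and divides y by 2.
Substitute the transformed coordinates into each option and compare with the original:
(A) x^2 - y^2  ->  (2x)^2 - (y/2)^2 = 4x^2 - y^2/4   [differs from x^2 - y^2: not invariant]
(B) x^2 + y^2  ->  (2x)^2 + (y/2)^2 = 4x^2 + y^2/4   [differs from x^2 + y^2: not invariant]
(C) x^2 + xy  ->  (2x)^2 + (2x)(y/2) = 4x^2 + xy   [differs from x^2 + xy: not invariant]
(D) xy  ->  (2x)(y/2) = xy   [equals xy: invariant]

Only option (D), xy, is unchanged by the transformation.
The factors 2 and 1/2 cancel only in the pure product xy.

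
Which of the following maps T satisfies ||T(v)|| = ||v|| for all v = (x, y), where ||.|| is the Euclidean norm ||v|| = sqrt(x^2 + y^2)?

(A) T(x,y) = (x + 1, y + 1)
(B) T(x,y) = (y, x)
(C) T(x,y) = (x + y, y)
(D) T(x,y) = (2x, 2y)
B

A transformation preserves a norm if ||T(v)|| = ||v|| for every v; a single vector where the norm changes rules an option out.

(A) T(x,y) = (x + 1, y + 1): v = (1, 0) has norm sqrt((1)^2 + (0)^2) = 1, but T(v) = (2, 1) has norm sqrt(5) -- not preserved.
(B) T(x,y) = (y, x): preserves the norm -- it is an orthogonal map (a rotation/reflection), and (y)^2 + (x)^2 simplifies to x^2 + y^2.
(C) T(x,y) = (x + y, y): v = (0, 1) has norm sqrt((0)^2 + (1)^2) = 1, but T(v) = (1, 1) has norm sqrt(2) -- not preserved.
(D) T(x,y) = (2x, 2y): v = (1, 0) has norm sqrt((1)^2 + (0)^2) = 1, but T(v) = (2, 0) has norm 2 -- not preserved.

Therefore the answer is (B).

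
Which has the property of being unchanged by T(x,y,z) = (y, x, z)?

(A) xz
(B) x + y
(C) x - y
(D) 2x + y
B

Apply T(x,y,z) = (y, x, z) to each option, i.e. replace (x, y, z) by the transformed coordinates.
Substitute the transformed coordinates into each option and compare with the original:
(A) xz  ->  (y)(z) = yz   [differs from xz: not invariant]
(B) x + y  ->  (y) + (x) = x + y   [equals x + y: invariant]
(C) x - y  ->  (y) - (x) = -x + y   [differs from x - y: not invariant]
(D) 2x + y  ->  2(y) + (x) = x + 2y   [differs from 2x + y: not invariant]

Only option (B), x + y, is unchanged by the transformation.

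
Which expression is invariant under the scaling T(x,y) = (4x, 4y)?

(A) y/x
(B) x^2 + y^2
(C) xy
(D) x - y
A

Under the uniform scaling T(x,y) = (4x, 4y):
Substitute the transformed coordinates into each option and compare with the original:
(A) y/x  ->  (4y)/(4x) = y/x   [equals y/x: invariant]
(B) x^2 + y^2  ->  (4x)^2 + (4y)^2 = 16x^2 + 16y^2   [differs from x^2 + y^2: not invariant]
(C) xy  ->  (4x)(4y) = 16xy   [differs from xy: not invariant]
(D) x - y  ->  (4x) - (4y) = 4x - 4y   [differs from x - y: not invariant]

Only option (A), y/x, is unchanged by the transformation.
The common factor 4 cancels in a ratio of coordinates, while sums, products and sums of squares pick up factors of 4 or 16.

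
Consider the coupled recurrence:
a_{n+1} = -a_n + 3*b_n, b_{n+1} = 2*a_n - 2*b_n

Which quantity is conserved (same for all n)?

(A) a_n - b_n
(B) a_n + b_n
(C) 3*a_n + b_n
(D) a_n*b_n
B

Replace a_n by a_{n+1} = -a_n + 3*b_n and b_n by b_{n+1} = 2*a_n - 2*b_n in each option and simplify:
(A) a_n - b_n  ->  (-a_n + 3*b_n) - (2*a_n - 2*b_n) = -3*a_n + 5*b_n   [not conserved]
(B) a_n + b_n  ->  (-a_n + 3*b_n) + (2*a_n - 2*b_n) = a_n + b_n   [conserved]
(C) 3*a_n + b_n  ->  3*(-a_n + 3*b_n) + (2*a_n - 2*b_n) = -a_n + 7*b_n   [not conserved]
(D) a_n*b_n  ->  (-a_n + 3*b_n)*(2*a_n - 2*b_n) = -2*a_n^2 + 8*a_n*b_n - 6*b_n^2   [not conserved]

Only (B) a_n + b_n returns to itself after one step, so it is the conserved quantity.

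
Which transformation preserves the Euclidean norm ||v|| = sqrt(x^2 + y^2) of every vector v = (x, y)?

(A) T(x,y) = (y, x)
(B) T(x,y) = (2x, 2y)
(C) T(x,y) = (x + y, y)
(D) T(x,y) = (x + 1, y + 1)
A

A transformation preserves a norm if ||T(v)|| = ||v|| for every v; a single vector where the norm changes rules an option out.

(A) T(x,y) = (y, x): preserves the norm -- it is an orthogonal map (a rotation/reflection), and (y)^2 + (x)^2 simplifies to x^2 + y^2.
(B) T(x,y) = (2x, 2y): v = (1, 0) has norm sqrt((1)^2 + (0)^2) = 1, but T(v) = (2, 0) has norm 2 -- not preserved.
(C) T(x,y) = (x + y, y): v = (0, 1) has norm sqrt((0)^2 + (1)^2) = 1, but T(v) = (1, 1) has norm sqrt(2) -- not preserved.
(D) T(x,y) = (x + 1, y + 1): v = (1, 0) has norm sqrt((1)^2 + (0)^2) = 1, but T(v) = (2, 1) has norm sqrt(5) -- not preserved.

Therefore the answer is (A).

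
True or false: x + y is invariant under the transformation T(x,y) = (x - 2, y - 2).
False

Substitute T(x,y) = (x - 2, y - 2) into the expression and compare with the original.

Original: x + y
After applying T: (x - 2) + (y - 2) = x + y - 4

This differs from the original x + y (difference: -4), so the expression is NOT invariant.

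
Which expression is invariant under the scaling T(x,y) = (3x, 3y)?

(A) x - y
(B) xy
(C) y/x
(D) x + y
C

Under the uniform scaling T(x,y) = (3x, 3y):
Substitute the transformed coordinates into each option and compare with the original:
(A) x - y  ->  (3x) - (3y) = 3x - 3y   [differs from x - y: not invariant]
(B) xy  ->  (3x)(3y) = 9xy   [differs from xy: not invariant]
(C) y/x  ->  (3y)/(3x) = y/x   [equals y/x: invariant]
(D) x + y  ->  (3x) + (3y) = 3x + 3y   [differs from x + y: not invariant]

Only option (C), y/x, is unchanged by the transformation.
The common factor 3 cancels in a ratio of coordinates, while sums, products and sums of squares pick up factors of 3 or 9.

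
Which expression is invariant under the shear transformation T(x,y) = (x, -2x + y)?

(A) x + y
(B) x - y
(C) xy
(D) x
D

Under the shear T(x,y) = (x, -2x + y):
Substitute the transformed coordinates into each option and compare with the original:
(A) x + y  ->  (x) + (-2x + y) = -x + y   [differs from x + y: not invariant]
(B) x - y  ->  (x) - (-2x + y) = 3x - y   [differs from x - y: not invariant]
(C) xy  ->  (x)(-2x + y) = -2x^2 + xy   [differs from xy: not invariant]
(D) x  ->  (x) = x   [equals x: invariant]

Only option (D), x, is unchanged by the transformation.
A vertical shear moves points parallel to the y-axis, so the x-coordinate (and any function of x alone) is unchanged.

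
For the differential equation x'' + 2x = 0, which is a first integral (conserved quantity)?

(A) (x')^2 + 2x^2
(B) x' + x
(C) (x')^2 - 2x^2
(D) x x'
A

A first integral I satisfies dI/dt = 0 along every solution. Differentiate each option and use the equation of motion:
(A) d/dt[(x')^2 + 2x^2] = 2x'x'' + 4x x' = 2x'(-2x) + 4x x' = 0
(B) d/dt[x' + x] = x'' + x' = -2x + x', not identically 0
(C) d/dt[(x')^2 - 2x^2] = 2x'x'' - 4x x' = -8x x', not identically 0
(D) d/dt[x x'] = (x')^2 + x x'' = (x')^2 - 2x^2, not identically 0

Only (A) has zero time-derivative. So the energy-like quantity (x')^2 + 2x^2 is the first integral.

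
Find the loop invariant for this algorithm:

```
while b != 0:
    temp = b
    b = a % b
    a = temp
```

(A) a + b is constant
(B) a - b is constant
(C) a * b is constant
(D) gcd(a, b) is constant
D

A loop invariant must hold before the first iteration and be re-established by every execution of the body.

(D) gcd(a, b) is constant: One iteration replaces (a, b) by (b, a mod b). Since a mod b = a - q*b for an integer q, any common divisor of a and b divides b and a mod b, and conversely; hence gcd(b, a mod b) = gcd(a, b). For instance (29, 10) -> (10, 9) keeps gcd = 1. At exit b = 0 and a = gcd of the original inputs.

The other options fail:
(A) a + b is constant: e.g. (a, b) = (29, 10) -> (10, 9): the sum goes from 39 to 19.
(B) a - b is constant: e.g. (a, b) = (29, 10) -> (10, 9): the difference goes from 19 to 1.
(C) a * b is constant: e.g. (a, b) = (29, 10) -> (10, 9): the product goes from 290 to 90.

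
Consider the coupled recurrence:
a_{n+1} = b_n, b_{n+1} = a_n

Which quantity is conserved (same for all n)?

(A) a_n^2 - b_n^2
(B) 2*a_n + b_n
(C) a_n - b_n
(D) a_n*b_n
D

Replace a_n by a_{n+1} = b_n and b_n by b_{n+1} = a_n in each option and simplify:
(A) a_n^2 - b_n^2  ->  (b_n)^2 - (a_n)^2 = -a_n^2 + b_n^2   [not conserved]
(B) 2*a_n + b_n  ->  2*(b_n) + (a_n) = a_n + 2*b_n   [not conserved]
(C) a_n - b_n  ->  (b_n) - (a_n) = -a_n + b_n   [not conserved]
(D) a_n*b_n  ->  (b_n)*(a_n) = a_n*b_n   [conserved]

Only (D) a_n*b_n returns to itself after one step, so it is the conserved quantity.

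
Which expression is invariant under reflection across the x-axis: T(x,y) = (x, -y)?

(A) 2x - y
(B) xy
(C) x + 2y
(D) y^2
D

The map is reflection across the x-axis: T(x,y) = (x, -y).
Substitute the transformed coordinates into each option and compare with the original:
(A) 2x - y  ->  2(x) - (-y) = 2x + y   [differs from 2x - y: not invariant]
(B) xy  ->  (x)(-y) = -xy   [differs from xy: not invariant]
(C) x + 2y  ->  (x) + 2(-y) = x - 2y   [differs from x + 2y: not invariant]
(D) y^2  ->  (-y)^2 = y^2   [equals y^2: invariant]

Only option (D), y^2, is unchanged by the transformation.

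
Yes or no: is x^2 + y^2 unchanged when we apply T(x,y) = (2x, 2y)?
No

Substitute T(x,y) = (2x, 2y) into the expression and compare with the original.

Original: x^2 + y^2
After applying T: (2x)^2 + (2y)^2 = 4x^2 + 4y^2

This differs from the original x^2 + y^2 (difference: 3x^2 + 3y^2), so the expression is NOT invariant.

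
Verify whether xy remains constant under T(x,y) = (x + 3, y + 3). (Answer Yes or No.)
No

Substitute T(x,y) = (x + 3, y + 3) into the expression and compare with the original.

Original: xy
After applying T: (x + 3)(y + 3) = xy + 3x + 3y + 9

This differs from the original xy (difference: 3x + 3y + 9), so the expression is NOT invariant.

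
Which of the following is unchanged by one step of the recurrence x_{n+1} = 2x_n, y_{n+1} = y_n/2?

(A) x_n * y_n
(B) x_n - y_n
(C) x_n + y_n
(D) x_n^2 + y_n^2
A

For the recurrence x_{n+1} = 2x_n, y_{n+1} = y_n/2:

x_{n+1} * y_{n+1} = (2x_n) * (y_n/2) = x_n * y_n
The product is conserved.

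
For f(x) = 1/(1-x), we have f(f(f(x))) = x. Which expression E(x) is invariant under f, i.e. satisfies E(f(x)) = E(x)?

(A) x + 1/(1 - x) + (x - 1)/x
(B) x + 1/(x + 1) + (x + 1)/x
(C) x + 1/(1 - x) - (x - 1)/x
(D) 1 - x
A

Replace x by f(x) = 1/(1 - x) in each option and simplify. As a quick numerical cross-check, also compare E(4) with E(f(4)) = E(-1/3).

(A) x + 1/(1 - x) + (x - 1)/x  ->  (1/(1 - x)) + 1/(1 - (1/(1 - x))) + ((1/(1 - x)) - 1)/(1/(1 - x)), which simplifies back to x + 1/(1 - x) + (x - 1)/x; check: E(4) = 53/12, E(-1/3) = 53/12.   [invariant]
(B) x + 1/(x + 1) + (x + 1)/x  ->  (1/(1 - x)) + 1/((1/(1 - x)) + 1) + ((1/(1 - x)) + 1)/(1/(1 - x)) = (-x^3 + 6x^2 - 11x + 7)/(x^2 - 3x + 2); check: E(4) = 109/20 but E(-1/3) = -5/6.   [not invariant]
(C) x + 1/(1 - x) - (x - 1)/x  ->  (1/(1 - x)) + 1/(1 - (1/(1 - x))) - ((1/(1 - x)) - 1)/(1/(1 - x)) = (x^2(1 - x) - x + (x - 1)^2)/(x(x - 1)); check: E(4) = 35/12 but E(-1/3) = -43/12.   [not invariant]
(D) 1 - x  ->  1 - (1/(1 - x)) = x/(x - 1); check: E(4) = -3 but E(-1/3) = 4/3.   [not invariant]

Only (A) is unchanged. Indeed f(f(x)) = 1/(1 - 1/(1-x)) = (1-x)/(-x) = (x-1)/x, so E(x) = x + f(x) + f(f(x)) is the sum over the whole 3-cycle; applying f just permutes the three terms cyclically (x -> f(x) -> f(f(x)) -> x), leaving the sum unchanged.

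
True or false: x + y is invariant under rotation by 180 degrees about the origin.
False

Applying rotation by 180 degrees: x' = x*cos(180 degrees) - y*sin(180 degrees) = -x, y' = x*sin(180 degrees) + y*cos(180 degrees) = -y

Substituting into x + y:
(-x) + (-y)
= -x - y

This differs from the original expression x + y, so it is NOT invariant.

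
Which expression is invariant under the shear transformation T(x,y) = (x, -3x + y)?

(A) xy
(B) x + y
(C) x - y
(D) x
D

Under the shear T(x,y) = (x, -3x + y):
Substitute the transformed coordinates into each option and compare with the original:
(A) xy  ->  (x)(-3x + y) = -3x^2 + xy   [differs from xy: not invariant]
(B) x + y  ->  (x) + (-3x + y) = -2x + y   [differs from x + y: not invariant]
(C) x - y  ->  (x) - (-3x + y) = 4x - y   [differs from x - y: not invariant]
(D) x  ->  (x) = x   [equals x: invariant]

Only option (D), x, is unchanged by the transformation.
A vertical shear moves points parallel to the y-axis, so the x-coordinate (and any function of x alone) is unchanged.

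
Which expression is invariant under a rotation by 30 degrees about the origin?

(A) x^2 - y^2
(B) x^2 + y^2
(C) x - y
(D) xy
B

A rotation by 30 degrees sends (x, y) to (sqrt(3)x/2 - y/2, x/2 + sqrt(3)y/2).
Substitute the transformed coordinates into each option and compare with the original:
(A) x^2 - y^2  ->  (sqrt(3)x/2 - y/2)^2 - (x/2 + sqrt(3)y/2)^2 = x^2/2 - sqrt(3)xy - y^2/2   [differs from x^2 - y^2: not invariant]
(B) x^2 + y^2  ->  (sqrt(3)x/2 - y/2)^2 + (x/2 + sqrt(3)y/2)^2 = x^2 + y^2   [equals x^2 + y^2: invariant]
(C) x - y  ->  (sqrt(3)x/2 - y/2) - (x/2 + sqrt(3)y/2) = -x/2 + sqrt(3)x/2 - sqrt(3)y/2 - y/2   [differs from x - y: not invariant]
(D) xy  ->  (sqrt(3)x/2 - y/2)(x/2 + sqrt(3)y/2) = sqrt(3)x^2/4 + xy/2 - sqrt(3)y^2/4   [differs from xy: not invariant]

Only option (B), x^2 + y^2, is unchanged by the transformation.
Geometrically, x^2 + y^2 is the squared distance from the origin, which every rotation about the origin preserves.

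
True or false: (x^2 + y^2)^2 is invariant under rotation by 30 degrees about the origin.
True

Applying rotation by 30 degrees: x' = x*cos(30 degrees) - y*sin(30 degrees) = sqrt(3)x/2 - y/2, y' = x*sin(30 degrees) + y*cos(30 degrees) = x/2 + sqrt(3)y/2

Substituting into (x^2 + y^2)^2:
((sqrt(3)x/2 - y/2)^2 + (x/2 + sqrt(3)y/2)^2)^2
= x^4 + 2x^2y^2 + y^4 = (x^2 + y^2)^2

This equals the original expression (x^2 + y^2)^2, so it IS invariant.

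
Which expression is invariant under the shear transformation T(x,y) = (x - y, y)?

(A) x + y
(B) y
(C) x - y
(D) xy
B

Under the shear T(x,y) = (x - y, y):
Substitute the transformed coordinates into each option and compare with the original:
(A) x + y  ->  (x - y) + (y) = x   [differs from x + y: not invariant]
(B) y  ->  (y) = y   [equals y: invariant]
(C) x - y  ->  (x - y) - (y) = x - 2y   [differs from x - y: not invariant]
(D) xy  ->  (x - y)(y) = xy - y^2   [differs from xy: not invariant]

Only option (B), y, is unchanged by the transformation.
A horizontal shear moves points parallel to the x-axis, so the y-coordinate (and any function of y alone) is unchanged.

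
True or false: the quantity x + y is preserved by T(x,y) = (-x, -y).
False

Substitute T(x,y) = (-x, -y) into the expression and compare with the original.

Original: x + y
After applying T: (-x) + (-y) = -x - y

This differs from the original x + y (difference: -2x - 2y), so the expression is NOT invariant.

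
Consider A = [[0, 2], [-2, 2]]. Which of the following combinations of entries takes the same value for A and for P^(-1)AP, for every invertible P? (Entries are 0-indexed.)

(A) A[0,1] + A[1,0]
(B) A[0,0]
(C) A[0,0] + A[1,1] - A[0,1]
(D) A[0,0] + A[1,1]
D

A[0,0] + A[1,1] is the trace of A. By the cyclic property of the trace, tr(P^(-1)AP) = tr(APP^(-1)) = tr(A), so it is the same for every matrix similar to A.

The other combinations are not similarity invariants. For example, take P = [[1, 1], [1, 2]] (det P = 1), so P^(-1) = [[2, -1], [-1, 1]] and
B = P^(-1)AP = [[4, 6], [-2, -2]].
Evaluating each option on A and on B:
(A) A[0,1] + A[1,0]: 0 for A, 4 for B -> changes
(B) A[0,0]: 0 for A, 4 for B -> changes
(C) A[0,0] + A[1,1] - A[0,1]: 0 for A, -4 for B -> changes
(D) A[0,0] + A[1,1]: 2 for A, 2 for B -> unchanged

Only (D) A[0,0] + A[1,1] = 2 survives (and it does so for every P, not just this one), so it is the invariant.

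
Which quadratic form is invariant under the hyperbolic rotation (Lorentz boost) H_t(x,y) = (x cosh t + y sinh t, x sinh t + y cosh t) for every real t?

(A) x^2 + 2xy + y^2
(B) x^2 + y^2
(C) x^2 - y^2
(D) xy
C

Write x' = x cosh t + y sinh t, y' = x sinh t + y cosh t and substitute into each option:
(A) x^2 + 2xy + y^2: (x' + y')^2 with x' + y' = (x + y)(cosh t + sinh t) = (x + y)e^t, so it becomes (x + y)^2 e^(2t)   [not invariant for t != 0]
(B) x^2 + y^2: (x cosh t + y sinh t)^2 + (x sinh t + y cosh t)^2 = (x^2 + y^2)(cosh^2 t + sinh^2 t) + 4xy sinh t cosh t = (x^2 + y^2) cosh 2t + 2xy sinh 2t   [not invariant for t != 0]
(C) x^2 - y^2: (x cosh t + y sinh t)^2 - (x sinh t + y cosh t)^2 = x^2(cosh^2 t - sinh^2 t) + 2xy(cosh t sinh t - sinh t cosh t) + y^2(sinh^2 t - cosh^2 t) = x^2 - y^2   [invariant, using cosh^2 t - sinh^2 t = 1]
(D) xy: (x cosh t + y sinh t)(x sinh t + y cosh t) = xy(cosh^2 t + sinh^2 t) + (x^2 + y^2) sinh t cosh t = xy cosh 2t + (x^2 + y^2)(sinh 2t)/2   [not invariant for t != 0]

Only (C) x^2 - y^2 is unchanged; it is the Minkowski form preserved by Lorentz boosts, just as x^2 + y^2 is preserved by ordinary rotations.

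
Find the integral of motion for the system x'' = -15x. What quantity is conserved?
E = (x')^2 + 15x^2

Multiply the equation by x':
x' * x'' = -15x * x'
The left side is d/dt[(x')^2/2] and the right side is d/dt[-15x^2/2], so
d/dt[(x')^2/2 + 15x^2/2] = 0, i.e. (x')^2/2 + 15x^2/2 = constant.
Multiplying by 2, the integral of motion is E = (x')^2 + 15x^2.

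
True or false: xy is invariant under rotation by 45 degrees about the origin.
False

Applying rotation by 45 degrees: x' = x*cos(45 degrees) - y*sin(45 degrees) = sqrt(2)x/2 - sqrt(2)y/2, y' = x*sin(45 degrees) + y*cos(45 degrees) = sqrt(2)x/2 + sqrt(2)y/2

Substituting into xy:
(sqrt(2)x/2 - sqrt(2)y/2)(sqrt(2)x/2 + sqrt(2)y/2)
= x^2/2 - y^2/2

This differs from the original expression xy, so it is NOT invariant.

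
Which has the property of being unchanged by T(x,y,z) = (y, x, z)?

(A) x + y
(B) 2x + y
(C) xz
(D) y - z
A

Apply T(x,y,z) = (y, x, z) to each option, i.e. replace (x, y, z) by the transformed coordinates.
Substitute the transformed coordinates into each option and compare with the original:
(A) x + y  ->  (y) + (x) = x + y   [equals x + y: invariant]
(B) 2x + y  ->  2(y) + (x) = x + 2y   [differs from 2x + y: not invariant]
(C) xz  ->  (y)(z) = yz   [differs from xz: not invariant]
(D) y - z  ->  (x) - (z) = x - z   [differs from y - z: not invariant]

Only option (A), x + y, is unchanged by the transformation.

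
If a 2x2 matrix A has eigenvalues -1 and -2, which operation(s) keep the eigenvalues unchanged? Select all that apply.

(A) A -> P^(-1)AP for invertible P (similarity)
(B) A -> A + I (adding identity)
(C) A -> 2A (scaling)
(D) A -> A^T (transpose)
A and D

Eigenvalues are preserved by:
1. Similarity transformations: A -> P^(-1)AP (same characteristic polynomial)
2. Transpose: A^T has the same eigenvalues as A

Eigenvalues are NOT preserved by:
- Adding identity: eigenvalues become -1+1, -2+1
- Scaling: eigenvalues become -2, -4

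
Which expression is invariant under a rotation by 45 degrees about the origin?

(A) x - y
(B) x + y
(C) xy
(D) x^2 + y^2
D

A rotation by 45 degrees sends (x, y) to (sqrt(2)x/2 - sqrt(2)y/2, sqrt(2)x/2 + sqrt(2)y/2).
Substitute the transformed coordinates into each option and compare with the original:
(A) x - y  ->  (sqrt(2)x/2 - sqrt(2)y/2) - (sqrt(2)x/2 + sqrt(2)y/2) = -sqrt(2)y   [differs from x - y: not invariant]
(B) x + y  ->  (sqrt(2)x/2 - sqrt(2)y/2) + (sqrt(2)x/2 + sqrt(2)y/2) = sqrt(2)x   [differs from x + y: not invariant]
(C) xy  ->  (sqrt(2)x/2 - sqrt(2)y/2)(sqrt(2)x/2 + sqrt(2)y/2) = x^2/2 - y^2/2   [differs from xy: not invariant]
(D) x^2 + y^2  ->  (sqrt(2)x/2 - sqrt(2)y/2)^2 + (sqrt(2)x/2 + sqrt(2)y/2)^2 = x^2 + y^2   [equals x^2 + y^2: invariant]

Only option (D), x^2 + y^2, is unchanged by the transformation.
Geometrically, x^2 + y^2 is the squared distance from the origin, which every rotation about the origin preserves.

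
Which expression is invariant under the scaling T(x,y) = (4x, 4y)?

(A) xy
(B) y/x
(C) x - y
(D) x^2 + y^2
B

Under the uniform scaling T(x,y) = (4x, 4y):
Substitute the transformed coordinates into each option and compare with the original:
(A) xy  ->  (4x)(4y) = 16xy   [differs from xy: not invariant]
(B) y/x  ->  (4y)/(4x) = y/x   [equals y/x: invariant]
(C) x - y  ->  (4x) - (4y) = 4x - 4y   [differs from x - y: not invariant]
(D) x^2 + y^2  ->  (4x)^2 + (4y)^2 = 16x^2 + 16y^2   [differs from x^2 + y^2: not invariant]

Only option (B), y/x, is unchanged by the transformation.
The common factor 4 cancels in a ratio of coordinates, while sums, products and sums of squares pick up factors of 4 or 16.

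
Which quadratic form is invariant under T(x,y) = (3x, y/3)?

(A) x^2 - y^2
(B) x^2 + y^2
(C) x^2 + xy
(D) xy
D

T multiplies x by 3 and divides y by 3.
Substitute the transformed coordinates into each option and compare with the original:
(A) x^2 - y^2  ->  (3x)^2 - (y/3)^2 = 9x^2 - y^2/9   [differs from x^2 - y^2: not invariant]
(B) x^2 + y^2  ->  (3x)^2 + (y/3)^2 = 9x^2 + y^2/9   [differs from x^2 + y^2: not invariant]
(C) x^2 + xy  ->  (3x)^2 + (3x)(y/3) = 9x^2 + xy   [differs from x^2 + xy: not invariant]
(D) xy  ->  (3x)(y/3) = xy   [equals xy: invariant]

Only option (D), xy, is unchanged by the transformation.
The factors 3 and 1/3 cancel only in the pure product xy.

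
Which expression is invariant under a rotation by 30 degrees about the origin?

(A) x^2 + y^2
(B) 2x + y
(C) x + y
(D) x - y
A

A rotation by 30 degrees sends (x, y) to (sqrt(3)x/2 - y/2, x/2 + sqrt(3)y/2).
Substitute the transformed coordinates into each option and compare with the original:
(A) x^2 + y^2  ->  (sqrt(3)x/2 - y/2)^2 + (x/2 + sqrt(3)y/2)^2 = x^2 + y^2   [equals x^2 + y^2: invariant]
(B) 2x + y  ->  2(sqrt(3)x/2 - y/2) + (x/2 + sqrt(3)y/2) = x/2 + sqrt(3)x - y + sqrt(3)y/2   [differs from 2x + y: not invariant]
(C) x + y  ->  (sqrt(3)x/2 - y/2) + (x/2 + sqrt(3)y/2) = x/2 + sqrt(3)x/2 - y/2 + sqrt(3)y/2   [differs from x + y: not invariant]
(D) x - y  ->  (sqrt(3)x/2 - y/2) - (x/2 + sqrt(3)y/2) = -x/2 + sqrt(3)x/2 - sqrt(3)y/2 - y/2   [differs from x - y: not invariant]

Only option (A), x^2 + y^2, is unchanged by the transformation.
Geometrically, x^2 + y^2 is the squared distance from the origin, which every rotation about the origin preserves.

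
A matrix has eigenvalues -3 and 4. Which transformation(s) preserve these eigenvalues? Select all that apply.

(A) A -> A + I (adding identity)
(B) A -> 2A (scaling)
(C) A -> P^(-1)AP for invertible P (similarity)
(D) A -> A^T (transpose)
C and D

Eigenvalues are preserved by:
1. Similarity transformations: A -> P^(-1)AP (same characteristic polynomial)
2. Transpose: A^T has the same eigenvalues as A

Eigenvalues are NOT preserved by:
- Adding identity: eigenvalues become -3+1, 4+1
- Scaling: eigenvalues become -6, 8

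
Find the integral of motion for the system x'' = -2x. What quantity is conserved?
E = (x')^2 + 2x^2

Multiply the equation by x':
x' * x'' = -2x * x'
The left side is d/dt[(x')^2/2] and the right side is d/dt[-2x^2/2], so
d/dt[(x')^2/2 + 2x^2/2] = 0, i.e. (x')^2/2 + 2x^2/2 = constant.
Multiplying by 2, the integral of motion is E = (x')^2 + 2x^2.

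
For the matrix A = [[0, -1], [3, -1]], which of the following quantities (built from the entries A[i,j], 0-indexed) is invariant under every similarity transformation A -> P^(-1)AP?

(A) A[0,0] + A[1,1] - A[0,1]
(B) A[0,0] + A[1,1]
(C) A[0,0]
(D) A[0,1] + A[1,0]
B

A[0,0] + A[1,1] is the trace of A. By the cyclic property of the trace, tr(P^(-1)AP) = tr(APP^(-1)) = tr(A), so it is the same for every matrix similar to A.

The other combinations are not similarity invariants. For example, take P = [[1, 1], [1, 2]] (det P = 1), so P^(-1) = [[2, -1], [-1, 1]] and
B = P^(-1)AP = [[-4, -5], [3, 3]].
Evaluating each option on A and on B:
(A) A[0,0] + A[1,1] - A[0,1]: 0 for A, 4 for B -> changes
(B) A[0,0] + A[1,1]: -1 for A, -1 for B -> unchanged
(C) A[0,0]: 0 for A, -4 for B -> changes
(D) A[0,1] + A[1,0]: 2 for A, -2 for B -> changes

Only (B) A[0,0] + A[1,1] = -1 survives (and it does so for every P, not just this one), so it is the invariant.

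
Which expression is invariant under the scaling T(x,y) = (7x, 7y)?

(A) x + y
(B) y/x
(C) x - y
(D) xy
B

Under the uniform scaling T(x,y) = (7x, 7y):
Substitute the transformed coordinates into each option and compare with the original:
(A) x + y  ->  (7x) + (7y) = 7x + 7y   [differs from x + y: not invariant]
(B) y/x  ->  (7y)/(7x) = y/x   [equals y/x: invariant]
(C) x - y  ->  (7x) - (7y) = 7x - 7y   [differs from x - y: not invariant]
(D) xy  ->  (7x)(7y) = 49xy   [differs from xy: not invariant]

Only option (B), y/x, is unchanged by the transformation.
The common factor 7 cancels in a ratio of coordinates, while sums, products and sums of squares pick up factors of 7 or 49.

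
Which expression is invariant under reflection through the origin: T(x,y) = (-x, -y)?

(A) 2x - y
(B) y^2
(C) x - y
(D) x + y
B

The map is reflection through the origin: T(x,y) = (-x, -y).
Substitute the transformed coordinates into each option and compare with the original:
(A) 2x - y  ->  2(-x) - (-y) = -2x + y   [differs from 2x - y: not invariant]
(B) y^2  ->  (-y)^2 = y^2   [equals y^2: invariant]
(C) x - y  ->  (-x) - (-y) = -x + y   [differs from x - y: not invariant]
(D) x + y  ->  (-x) + (-y) = -x - y   [differs from x + y: not invariant]

Only option (B), y^2, is unchanged by the transformation.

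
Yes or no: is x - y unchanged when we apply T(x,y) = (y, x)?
No

Substitute T(x,y) = (y, x) into the expression and compare with the original.

Original: x - y
After applying T: (y) - (x) = -x + y

This differs from the original x - y (difference: -2x + 2y), so the expression is NOT invariant.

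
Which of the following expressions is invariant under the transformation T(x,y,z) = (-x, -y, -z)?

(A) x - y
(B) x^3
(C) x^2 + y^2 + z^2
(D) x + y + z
C

Apply T(x,y,z) = (-x, -y, -z) to each option, i.e. replace (x, y, z) by the transformed coordinates.
Substitute the transformed coordinates into each option and compare with the original:
(A) x - y  ->  (-x) - (-y) = -x + y   [differs from x - y: not invariant]
(B) x^3  ->  (-x)^3 = -x^3   [differs from x^3: not invariant]
(C) x^2 + y^2 + z^2  ->  (-x)^2 + (-y)^2 + (-z)^2 = x^2 + y^2 + z^2   [equals x^2 + y^2 + z^2: invariant]
(D) x + y + z  ->  (-x) + (-y) + (-z) = -x - y - z   [differs from x + y + z: not invariant]

Only option (C), x^2 + y^2 + z^2, is unchanged by the transformation.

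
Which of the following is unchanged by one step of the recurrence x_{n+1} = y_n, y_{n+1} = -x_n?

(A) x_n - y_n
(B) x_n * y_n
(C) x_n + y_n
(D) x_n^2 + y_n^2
D

For the recurrence x_{n+1} = y_n, y_{n+1} = -x_n:

x_{n+1}^2 + y_{n+1}^2 = y_n^2 + (-x_n)^2 = x_n^2 + y_n^2
The sum of squares is conserved (like energy in a harmonic oscillator).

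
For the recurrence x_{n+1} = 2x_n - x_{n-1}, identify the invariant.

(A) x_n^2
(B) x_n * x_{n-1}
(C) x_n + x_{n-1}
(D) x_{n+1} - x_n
D

For the recurrence x_{n+1} = 2x_n - x_{n-1}:

If x_{n+1} = 2x_n - x_{n-1}, then:
x_{n+1} - x_n = x_n - x_{n-1}
The first difference is constant throughout the sequence.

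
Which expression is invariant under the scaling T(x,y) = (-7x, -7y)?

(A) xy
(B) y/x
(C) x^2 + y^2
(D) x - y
B

Under the uniform scaling T(x,y) = (-7x, -7y):
Substitute the transformed coordinates into each option and compare with the original:
(A) xy  ->  (-7x)(-7y) = 49xy   [differs from xy: not invariant]
(B) y/x  ->  (-7y)/(-7x) = y/x   [equals y/x: invariant]
(C) x^2 + y^2  ->  (-7x)^2 + (-7y)^2 = 49x^2 + 49y^2   [differs from x^2 + y^2: not invariant]
(D) x - y  ->  (-7x) - (-7y) = -7x + 7y   [differs from x - y: not invariant]

Only option (B), y/x, is unchanged by the transformation.
The common factor -7 cancels in a ratio of coordinates, while sums, products and sums of squares pick up factors of -7 or 49.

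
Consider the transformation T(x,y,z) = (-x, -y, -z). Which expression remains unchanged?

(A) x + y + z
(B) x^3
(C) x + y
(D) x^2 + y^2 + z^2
D

Apply T(x,y,z) = (-x, -y, -z) to each option, i.e. replace (x, y, z) by the transformed coordinates.
Substitute the transformed coordinates into each option and compare with the original:
(A) x + y + z  ->  (-x) + (-y) + (-z) = -x - y - z   [differs from x + y + z: not invariant]
(B) x^3  ->  (-x)^3 = -x^3   [differs from x^3: not invariant]
(C) x + y  ->  (-x) + (-y) = -x - y   [differs from x + y: not invariant]
(D) x^2 + y^2 + z^2  ->  (-x)^2 + (-y)^2 + (-z)^2 = x^2 + y^2 + z^2   [equals x^2 + y^2 + z^2: invariant]

Only option (D), x^2 + y^2 + z^2, is unchanged by the transformation.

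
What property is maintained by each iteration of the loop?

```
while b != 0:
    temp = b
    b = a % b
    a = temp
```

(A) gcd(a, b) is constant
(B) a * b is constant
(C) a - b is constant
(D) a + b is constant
A

A loop invariant must hold before the first iteration and be re-established by every execution of the body.

(A) gcd(a, b) is constant: One iteration replaces (a, b) by (b, a mod b). Since a mod b = a - q*b for an integer q, any common divisor of a and b divides b and a mod b, and conversely; hence gcd(b, a mod b) = gcd(a, b). For instance (37, 9) -> (9, 1) keeps gcd = 1. At exit b = 0 and a = gcd of the original inputs.

The other options fail:
(B) a * b is constant: e.g. (a, b) = (37, 9) -> (9, 1): the product goes from 333 to 9.
(C) a - b is constant: e.g. (a, b) = (37, 9) -> (9, 1): the difference goes from 28 to 8.
(D) a + b is constant: e.g. (a, b) = (37, 9) -> (9, 1): the sum goes from 46 to 10.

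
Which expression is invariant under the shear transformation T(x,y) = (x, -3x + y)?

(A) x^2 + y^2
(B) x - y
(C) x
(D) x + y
C

Under the shear T(x,y) = (x, -3x + y):
Substitute the transformed coordinates into each option and compare with the original:
(A) x^2 + y^2  ->  (x)^2 + (-3x + y)^2 = 10x^2 - 6xy + y^2   [differs from x^2 + y^2: not invariant]
(B) x - y  ->  (x) - (-3x + y) = 4x - y   [differs from x - y: not invariant]
(C) x  ->  (x) = x   [equals x: invariant]
(D) x + y  ->  (x) + (-3x + y) = -2x + y   [differs from x + y: not invariant]

Only option (C), x, is unchanged by the transformation.
A vertical shear moves points parallel to the y-axis, so the x-coordinate (and any function of x alone) is unchanged.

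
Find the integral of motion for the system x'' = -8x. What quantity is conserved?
E = (x')^2 + 8x^2

Multiply the equation by x':
x' * x'' = -8x * x'
The left side is d/dt[(x')^2/2] and the right side is d/dt[-8x^2/2], so
d/dt[(x')^2/2 + 8x^2/2] = 0, i.e. (x')^2/2 + 8x^2/2 = constant.
Multiplying by 2, the integral of motion is E = (x')^2 + 8x^2.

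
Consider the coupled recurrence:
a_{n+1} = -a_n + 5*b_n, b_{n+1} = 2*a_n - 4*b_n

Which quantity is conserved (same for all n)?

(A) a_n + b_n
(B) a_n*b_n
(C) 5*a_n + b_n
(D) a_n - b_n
A

Replace a_n by a_{n+1} = -a_n + 5*b_n and b_n by b_{n+1} = 2*a_n - 4*b_n in each option and simplify:
(A) a_n + b_n  ->  (-a_n + 5*b_n) + (2*a_n - 4*b_n) = a_n + b_n   [conserved]
(B) a_n*b_n  ->  (-a_n + 5*b_n)*(2*a_n - 4*b_n) = -2*a_n^2 + 14*a_n*b_n - 20*b_n^2   [not conserved]
(C) 5*a_n + b_n  ->  5*(-a_n + 5*b_n) + (2*a_n - 4*b_n) = -3*a_n + 21*b_n   [not conserved]
(D) a_n - b_n  ->  (-a_n + 5*b_n) - (2*a_n - 4*b_n) = -3*a_n + 9*b_n   [not conserved]

Only (A) a_n + b_n returns to itself after one step, so it is the conserved quantity.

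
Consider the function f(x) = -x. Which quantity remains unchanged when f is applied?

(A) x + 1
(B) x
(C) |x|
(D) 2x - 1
C

For f(x) = -x:
Applying f replaces x by -x. Since |-x| = |x|, the absolute value is unchanged by f, whereas x -> -x, 2x - 1 -> -2x - 1 and x + 1 -> -x + 1 all change.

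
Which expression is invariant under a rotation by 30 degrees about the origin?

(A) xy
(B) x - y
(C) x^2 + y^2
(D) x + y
C

A rotation by 30 degrees sends (x, y) to (sqrt(3)x/2 - y/2, x/2 + sqrt(3)y/2).
Substitute the transformed coordinates into each option and compare with the original:
(A) xy  ->  (sqrt(3)x/2 - y/2)(x/2 + sqrt(3)y/2) = sqrt(3)x^2/4 + xy/2 - sqrt(3)y^2/4   [differs from xy: not invariant]
(B) x - y  ->  (sqrt(3)x/2 - y/2) - (x/2 + sqrt(3)y/2) = -x/2 + sqrt(3)x/2 - sqrt(3)y/2 - y/2   [differs from x - y: not invariant]
(C) x^2 + y^2  ->  (sqrt(3)x/2 - y/2)^2 + (x/2 + sqrt(3)y/2)^2 = x^2 + y^2   [equals x^2 + y^2: invariant]
(D) x + y  ->  (sqrt(3)x/2 - y/2) + (x/2 + sqrt(3)y/2) = x/2 + sqrt(3)x/2 - y/2 + sqrt(3)y/2   [differs from x + y: not invariant]

Only option (C), x^2 + y^2, is unchanged by the transformation.
Geometrically, x^2 + y^2 is the squared distance from the origin, which every rotation about the origin preserves.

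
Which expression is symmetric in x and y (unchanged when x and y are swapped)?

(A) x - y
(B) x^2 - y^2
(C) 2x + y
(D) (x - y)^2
D

A symmetric expression is unchanged when the variables are permuted; here the transformation to test is the swap (x, y) -> (y, x).
Substitute the transformed coordinates into each option and compare with the original:
(A) x - y  ->  (y) - (x) = -x + y   [differs from x - y: not invariant]
(B) x^2 - y^2  ->  (y)^2 - (x)^2 = -x^2 + y^2   [differs from x^2 - y^2: not invariant]
(C) 2x + y  ->  2(y) + (x) = x + 2y   [differs from 2x + y: not invariant]
(D) (x - y)^2  ->  ((y) - (x))^2 = x^2 - 2xy + y^2   [equals (x - y)^2: invariant]

Only option (D), (x - y)^2, is unchanged by the transformation.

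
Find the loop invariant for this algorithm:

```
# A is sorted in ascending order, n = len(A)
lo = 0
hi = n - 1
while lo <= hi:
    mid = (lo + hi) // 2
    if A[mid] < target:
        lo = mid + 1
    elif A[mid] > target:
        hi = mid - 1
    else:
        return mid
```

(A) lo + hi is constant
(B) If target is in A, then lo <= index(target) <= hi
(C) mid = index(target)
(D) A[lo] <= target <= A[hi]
B

A loop invariant must hold before the first iteration and be re-established by every execution of the body.

(B) If target is in A, then lo <= index(target) <= hi: Before the loop [lo, hi] = [0, n-1] covers every index. When A[mid] < target, sortedness puts target strictly to the right of mid, so setting lo = mid + 1 keeps index(target) in [lo, hi]; symmetrically for hi = mid - 1. Hence 'if target is in A then lo <= index(target) <= hi' holds after every iteration, and when lo > hi it proves target is absent.

The other options fail:
(A) lo + hi is constant: each iteration moves exactly one of lo, hi, so lo + hi changes (e.g. 0 + (n-1) becomes (mid+1) + (n-1)).
(C) mid = index(target): mid is just the current probe; it equals index(target) only on the iteration that returns.
(D) A[lo] <= target <= A[hi]: fails when target is not in A (e.g. target < A[0] already violates it before the loop), so it is not maintained in general.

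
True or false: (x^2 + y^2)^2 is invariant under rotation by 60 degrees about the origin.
True

Applying rotation by 60 degrees: x' = x*cos(60 degrees) - y*sin(60 degrees) = x/2 - sqrt(3)y/2, y' = x*sin(60 degrees) + y*cos(60 degrees) = sqrt(3)x/2 + y/2

Substituting into (x^2 + y^2)^2:
((x/2 - sqrt(3)y/2)^2 + (sqrt(3)x/2 + y/2)^2)^2
= x^4 + 2x^2y^2 + y^4 = (x^2 + y^2)^2

This equals the original expression (x^2 + y^2)^2, so it IS invariant.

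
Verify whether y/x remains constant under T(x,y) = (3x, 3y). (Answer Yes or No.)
Yes

Substitute T(x,y) = (3x, 3y) into the expression and compare with the original.

Original: y/x
After applying T: (3y)/(3x) = y/x

This is identical to the original y/x, so the expression is invariant.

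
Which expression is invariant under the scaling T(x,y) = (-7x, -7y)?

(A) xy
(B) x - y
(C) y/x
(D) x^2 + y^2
C

Under the uniform scaling T(x,y) = (-7x, -7y):
Substitute the transformed coordinates into each option and compare with the original:
(A) xy  ->  (-7x)(-7y) = 49xy   [differs from xy: not invariant]
(B) x - y  ->  (-7x) - (-7y) = -7x + 7y   [differs from x - y: not invariant]
(C) y/x  ->  (-7y)/(-7x) = y/x   [equals y/x: invariant]
(D) x^2 + y^2  ->  (-7x)^2 + (-7y)^2 = 49x^2 + 49y^2   [differs from x^2 + y^2: not invariant]

Only option (C), y/x, is unchanged by the transformation.
The common factor -7 cancels in a ratio of coordinates, while sums, products and sums of squares pick up factors of -7 or 49.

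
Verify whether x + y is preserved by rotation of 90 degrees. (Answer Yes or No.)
No

Applying rotation by 90 degrees: x' = x*cos(90 degrees) - y*sin(90 degrees) = -y, y' = x*sin(90 degrees) + y*cos(90 degrees) = x

Substituting into x + y:
(-y) + (x)
= x - y

This differs from the original expression x + y, so it is NOT invariant.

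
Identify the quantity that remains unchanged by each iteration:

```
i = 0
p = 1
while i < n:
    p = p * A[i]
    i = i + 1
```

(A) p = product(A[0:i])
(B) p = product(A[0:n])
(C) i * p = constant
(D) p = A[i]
A

A loop invariant must hold before the first iteration and be re-established by every execution of the body.

(A) p = product(A[0:i]): Initially i = 0 and p = 1 = product of the empty slice A[0:0]. If p = product(A[0:i]) holds at the top of an iteration, the body sets p to product(A[0:i]) * A[i] = product(A[0:i+1]) and then i to i+1, so the property is restored. At exit i = n, giving p = product(A[0:n]).

The other options fail:
(B) p = product(A[0:n]): false before the loop (p = 1, not the full product) -- it only becomes true at exit.
(C) i * p = constant: initially i * p = 0, but after one iteration it is 1 * A[0], which is nonzero in general.
(D) p = A[i]: after the first iteration p = A[0] but i = 1; in general p is a product of several elements, not a single one.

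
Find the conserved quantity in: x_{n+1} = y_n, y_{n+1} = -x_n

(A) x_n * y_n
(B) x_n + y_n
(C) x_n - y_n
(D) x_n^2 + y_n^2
D

For the recurrence x_{n+1} = y_n, y_{n+1} = -x_n:

x_{n+1}^2 + y_{n+1}^2 = y_n^2 + (-x_n)^2 = x_n^2 + y_n^2
The sum of squares is conserved (like energy in a harmonic oscillator).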